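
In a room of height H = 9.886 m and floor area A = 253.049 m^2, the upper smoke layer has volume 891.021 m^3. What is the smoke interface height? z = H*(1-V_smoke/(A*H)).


V/(A*H) = 0.35617
1 - 0.35617 = 0.64383
z = 9.886 * 0.64383 = 6.3649 m

6.3649 m


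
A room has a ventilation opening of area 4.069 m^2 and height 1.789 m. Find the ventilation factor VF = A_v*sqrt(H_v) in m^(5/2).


sqrt(H_v) = 1.3375
VF = 4.069 * 1.3375 = 5.4424 m^(5/2)

5.4424 m^(5/2)


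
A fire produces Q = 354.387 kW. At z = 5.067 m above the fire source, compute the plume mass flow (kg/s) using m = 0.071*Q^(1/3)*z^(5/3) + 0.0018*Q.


Q^(1/3) = 7.0766
z^(5/3) = 14.948
First term = 0.071 * 7.0766 * 14.948 = 7.5105
Second term = 0.0018 * 354.387 = 0.63790
m = 8.1484 kg/s

8.1484 kg/s


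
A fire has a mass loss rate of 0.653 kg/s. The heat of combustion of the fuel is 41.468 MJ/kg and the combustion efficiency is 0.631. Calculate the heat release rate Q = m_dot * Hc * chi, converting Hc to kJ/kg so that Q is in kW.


Hc = 41.468 MJ/kg = 41.468 * 1000 kJ/kg = 41468 kJ/kg
Q = 0.653 kg/s * 41468 kJ/kg * 0.631 = 17087 kW

17087 kW


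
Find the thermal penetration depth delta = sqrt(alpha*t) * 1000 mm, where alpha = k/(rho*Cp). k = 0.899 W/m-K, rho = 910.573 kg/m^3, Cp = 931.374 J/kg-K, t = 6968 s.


alpha = 0.899 / (910.573 * 931.374) = 1.0600e-06 m^2/s
alpha * t = 0.0073863
delta = sqrt(0.0073863) * 1000 = 85.944 mm

85.944 mm


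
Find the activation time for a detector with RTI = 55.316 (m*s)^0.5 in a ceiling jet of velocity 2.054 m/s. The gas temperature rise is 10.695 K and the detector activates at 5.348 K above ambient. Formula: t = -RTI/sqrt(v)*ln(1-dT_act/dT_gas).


dT_act/dT_gas = 0.50005
ln(1 - 0.50005) = -0.69324
t = -55.316 / sqrt(2.054) * -0.69324 = 26.757 s

26.757 s


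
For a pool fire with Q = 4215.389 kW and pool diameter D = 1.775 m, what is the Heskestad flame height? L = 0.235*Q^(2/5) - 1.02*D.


Q^(2/5) = 28.180
0.235 * Q^(2/5) = 6.6222
1.02 * D = 1.8105
L = 4.8117 m

4.8117 m


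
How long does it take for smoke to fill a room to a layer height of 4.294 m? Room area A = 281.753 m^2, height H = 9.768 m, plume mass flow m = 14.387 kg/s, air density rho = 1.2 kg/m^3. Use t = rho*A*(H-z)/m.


H - z = 5.474 m
t = 1.2 * 281.753 * 5.474 / 14.387 = 128.64 s

128.64 s


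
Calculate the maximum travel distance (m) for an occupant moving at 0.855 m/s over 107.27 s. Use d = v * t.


d = 0.855 * 107.27 = 91.716 m

91.716 m


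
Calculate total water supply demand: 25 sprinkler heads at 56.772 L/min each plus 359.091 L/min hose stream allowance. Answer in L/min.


Sprinkler demand = 25 * 56.772 = 1419.3 L/min
Total = 1419.3 + 359.091 = 1778.391 L/min

1778.391 L/min


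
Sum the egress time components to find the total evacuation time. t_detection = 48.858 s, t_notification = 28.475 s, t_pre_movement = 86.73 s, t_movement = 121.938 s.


Total = 48.858 + 28.475 + 86.73 + 121.938 = 286.001 s

286.001 s


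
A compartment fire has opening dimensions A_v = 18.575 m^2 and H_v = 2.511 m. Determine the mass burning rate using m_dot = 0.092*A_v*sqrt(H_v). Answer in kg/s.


sqrt(H_v) = 1.5846
m_dot = 0.092 * 18.575 * 1.5846 = 2.7079 kg/s

2.7079 kg/s


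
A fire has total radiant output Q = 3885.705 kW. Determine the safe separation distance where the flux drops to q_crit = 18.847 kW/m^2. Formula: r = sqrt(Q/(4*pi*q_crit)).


4*pi*q_crit = 236.84
Q/(4*pi*q_crit) = 16.407
r = sqrt(16.407) = 4.0505 m

4.0505 m


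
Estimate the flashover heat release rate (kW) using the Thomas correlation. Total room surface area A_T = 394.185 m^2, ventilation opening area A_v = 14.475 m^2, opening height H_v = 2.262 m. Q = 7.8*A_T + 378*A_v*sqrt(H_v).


7.8*A_T = 3074.643
sqrt(H_v) = 1.5040
378*A_v*sqrt(H_v) = 8229.2
Q = 3074.643 + 8229.2 = 11304 kW

11304 kW


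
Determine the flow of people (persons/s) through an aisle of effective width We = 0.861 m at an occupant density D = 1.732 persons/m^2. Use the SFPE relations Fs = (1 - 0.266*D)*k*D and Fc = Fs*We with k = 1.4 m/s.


1 - 0.266*D = 1 - 0.266*1.732 = 0.53929
Fs = 0.53929 * 1.4 * 1.732 = 1.3077 persons/(s*m)
Fc = 1.3077 * 0.861 = 1.1259 persons/s

1.1259 persons/s


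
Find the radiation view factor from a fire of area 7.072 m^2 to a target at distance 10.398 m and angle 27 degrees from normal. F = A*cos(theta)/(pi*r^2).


cos(27 deg) = 0.89101
pi*r^2 = 339.66
F = 7.072 * 0.89101 / 339.66 = 0.018551

0.018551


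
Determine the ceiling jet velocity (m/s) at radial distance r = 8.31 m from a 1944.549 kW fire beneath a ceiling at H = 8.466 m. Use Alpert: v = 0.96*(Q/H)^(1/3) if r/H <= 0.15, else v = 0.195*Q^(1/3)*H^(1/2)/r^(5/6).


r/H = 8.31 / 8.466 = 0.98157
r/H > 0.15, so v = 0.195*Q^(1/3)*H^(1/2)/r^(5/6)
Q^(1/3) = 12.482
H^(1/2) = 2.9096
r^(5/6) = 5.8389
v = 0.195 * 12.482 * 2.9096 / 5.8389 = 1.2129 m/s

1.2129 m/s


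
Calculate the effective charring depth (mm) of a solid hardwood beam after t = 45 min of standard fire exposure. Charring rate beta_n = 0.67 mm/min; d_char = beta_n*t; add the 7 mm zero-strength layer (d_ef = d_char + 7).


d_char = 0.67 * 45 = 30.15 mm
d_ef = 30.15 + 1.0*7 = 37.15 mm

37.15 mm


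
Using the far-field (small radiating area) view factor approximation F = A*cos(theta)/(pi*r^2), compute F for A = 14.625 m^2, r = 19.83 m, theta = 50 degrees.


cos(50 deg) = 0.64279
pi*r^2 = 1235.4
F = 14.625 * 0.64279 / 1235.4 = 0.0076097

0.0076097


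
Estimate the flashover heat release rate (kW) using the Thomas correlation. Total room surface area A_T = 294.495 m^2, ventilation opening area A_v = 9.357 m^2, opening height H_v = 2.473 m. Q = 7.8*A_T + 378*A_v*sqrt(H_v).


7.8*A_T = 2297.061
sqrt(H_v) = 1.5726
378*A_v*sqrt(H_v) = 5562.1
Q = 2297.061 + 5562.1 = 7859.2 kW

7859.2 kW


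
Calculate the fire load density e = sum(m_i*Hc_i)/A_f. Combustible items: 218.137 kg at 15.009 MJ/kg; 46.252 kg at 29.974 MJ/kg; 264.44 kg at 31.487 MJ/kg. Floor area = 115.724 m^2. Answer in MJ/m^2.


Total energy = 218.137*15.009 + 46.252*29.974 + 264.44*31.487
= 3274.018 + 1386.357 + 8326.422
= 12986.80 MJ
e = 12986.80 / 115.724 = 112.22 MJ/m^2

112.22 MJ/m^2


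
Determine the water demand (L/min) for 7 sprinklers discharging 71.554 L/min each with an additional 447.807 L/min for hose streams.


Sprinkler demand = 7 * 71.554 = 500.878 L/min
Total = 500.878 + 447.807 = 948.685 L/min

948.685 L/min


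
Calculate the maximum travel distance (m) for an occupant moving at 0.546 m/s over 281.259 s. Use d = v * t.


d = 0.546 * 281.259 = 153.57 m

153.57 m


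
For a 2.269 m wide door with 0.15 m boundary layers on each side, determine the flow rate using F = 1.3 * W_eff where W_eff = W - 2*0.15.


W_eff = 2.269 - 0.30 = 1.969 m
F = 1.3 * 1.969 = 2.5597 persons/s

2.5597 persons/s


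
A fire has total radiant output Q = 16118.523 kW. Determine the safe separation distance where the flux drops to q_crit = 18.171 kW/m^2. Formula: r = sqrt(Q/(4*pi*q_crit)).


4*pi*q_crit = 228.34
Q/(4*pi*q_crit) = 70.589
r = sqrt(70.589) = 8.4017 m

8.4017 m


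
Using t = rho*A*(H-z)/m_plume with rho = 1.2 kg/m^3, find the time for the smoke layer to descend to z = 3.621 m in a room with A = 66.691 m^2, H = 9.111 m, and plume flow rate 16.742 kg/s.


H - z = 5.49 m
t = 1.2 * 66.691 * 5.49 / 16.742 = 26.243 s

26.243 s


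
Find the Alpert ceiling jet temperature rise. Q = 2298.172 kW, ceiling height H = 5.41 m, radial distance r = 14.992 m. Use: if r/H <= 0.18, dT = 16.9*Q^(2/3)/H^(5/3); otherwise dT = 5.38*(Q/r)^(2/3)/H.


r/H = 14.992 / 5.41 = 2.7712
r/H > 0.18, so dT = 5.38*(Q/r)^(2/3)/H
Q/r = 153.29
(Q/r)^(2/3) = 28.643
dT = 5.38 * 28.643 / 5.41 = 28.484 K

28.484 K


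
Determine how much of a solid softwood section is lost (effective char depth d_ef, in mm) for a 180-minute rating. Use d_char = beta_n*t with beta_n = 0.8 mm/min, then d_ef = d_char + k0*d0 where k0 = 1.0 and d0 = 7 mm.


d_char = 0.8 * 180 = 144 mm
d_ef = 144 + 1.0*7 = 151 mm

151 mm


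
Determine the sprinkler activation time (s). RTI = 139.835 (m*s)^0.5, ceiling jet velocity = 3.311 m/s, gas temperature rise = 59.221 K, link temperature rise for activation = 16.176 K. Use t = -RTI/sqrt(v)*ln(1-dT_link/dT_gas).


dT_link/dT_gas = 0.27315
ln(1 - 0.27315) = -0.31903
t = -139.835 / sqrt(3.311) * -0.31903 = 24.517 s

24.517 s


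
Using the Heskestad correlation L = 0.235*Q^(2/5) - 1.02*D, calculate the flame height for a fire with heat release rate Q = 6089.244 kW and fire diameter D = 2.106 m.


Q^(2/5) = 32.646
0.235 * Q^(2/5) = 7.6717
1.02 * D = 2.1481
L = 5.5236 m

5.5236 m


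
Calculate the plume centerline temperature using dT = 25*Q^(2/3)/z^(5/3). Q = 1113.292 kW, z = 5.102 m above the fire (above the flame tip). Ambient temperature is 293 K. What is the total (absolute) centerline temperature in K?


Q^(2/3) = 107.42
z^(5/3) = 15.121
dT = 25 * 107.42 / 15.121 = 177.60 K
T = 293 + 177.60 = 470.60 K

470.60 K


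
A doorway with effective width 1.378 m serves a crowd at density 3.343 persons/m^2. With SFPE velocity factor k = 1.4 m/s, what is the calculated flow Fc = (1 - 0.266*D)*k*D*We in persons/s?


1 - 0.266*D = 1 - 0.266*3.343 = 0.11076
Fs = 0.11076 * 1.4 * 3.343 = 0.51839 persons/(s*m)
Fc = 0.51839 * 1.378 = 0.71434 persons/s

0.71434 persons/s


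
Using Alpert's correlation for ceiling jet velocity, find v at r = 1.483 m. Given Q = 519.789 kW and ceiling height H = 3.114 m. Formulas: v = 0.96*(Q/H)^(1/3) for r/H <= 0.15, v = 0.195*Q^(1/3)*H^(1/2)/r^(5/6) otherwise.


r/H = 1.483 / 3.114 = 0.47624
r/H > 0.15, so v = 0.195*Q^(1/3)*H^(1/2)/r^(5/6)
Q^(1/3) = 8.0404
H^(1/2) = 1.7647
r^(5/6) = 1.3887
v = 0.195 * 8.0404 * 1.7647 / 1.3887 = 1.9923 m/s

1.9923 m/s


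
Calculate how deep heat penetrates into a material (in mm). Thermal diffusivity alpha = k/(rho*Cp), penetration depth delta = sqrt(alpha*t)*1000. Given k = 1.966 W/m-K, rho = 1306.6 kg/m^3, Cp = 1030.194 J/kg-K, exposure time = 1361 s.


alpha = 1.966 / (1306.6 * 1030.194) = 1.4606e-06 m^2/s
alpha * t = 0.0019878
delta = sqrt(0.0019878) * 1000 = 44.585 mm

44.585 mm


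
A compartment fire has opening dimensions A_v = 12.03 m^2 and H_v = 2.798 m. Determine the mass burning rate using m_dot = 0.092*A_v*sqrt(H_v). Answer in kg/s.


sqrt(H_v) = 1.6727
m_dot = 0.092 * 12.03 * 1.6727 = 1.8513 kg/s

1.8513 kg/s


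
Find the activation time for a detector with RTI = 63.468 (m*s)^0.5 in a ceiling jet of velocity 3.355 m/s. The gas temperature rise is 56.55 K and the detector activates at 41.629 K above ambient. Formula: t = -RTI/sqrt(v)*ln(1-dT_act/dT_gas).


dT_act/dT_gas = 0.73615
ln(1 - 0.73615) = -1.3324
t = -63.468 / sqrt(3.355) * -1.3324 = 46.167 s

46.167 s


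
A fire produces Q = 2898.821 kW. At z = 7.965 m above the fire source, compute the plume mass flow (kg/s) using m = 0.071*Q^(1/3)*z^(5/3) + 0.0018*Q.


Q^(1/3) = 14.258
z^(5/3) = 31.767
First term = 0.071 * 14.258 * 31.767 = 32.159
Second term = 0.0018 * 2898.821 = 5.2179
m = 37.377 kg/s

37.377 kg/s


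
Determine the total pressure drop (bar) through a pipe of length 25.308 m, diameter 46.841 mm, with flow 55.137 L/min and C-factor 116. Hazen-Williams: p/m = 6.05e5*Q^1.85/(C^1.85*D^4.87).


Q^1.85 = 1666.0
C^1.85 = 6595.5
D^4.87 = 1.3676e+08
p/m = 0.0011175 bar/m
p_total = 0.0011175 * 25.308 = 0.028280 bar

0.028280 bar


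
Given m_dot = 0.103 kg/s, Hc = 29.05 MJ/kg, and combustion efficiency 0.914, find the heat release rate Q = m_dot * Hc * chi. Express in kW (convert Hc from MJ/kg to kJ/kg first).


Hc = 29.05 MJ/kg = 29.05 * 1000 kJ/kg = 29050 kJ/kg
Q = 0.103 kg/s * 29050 kJ/kg * 0.914 = 2734.8 kW

2734.8 kW


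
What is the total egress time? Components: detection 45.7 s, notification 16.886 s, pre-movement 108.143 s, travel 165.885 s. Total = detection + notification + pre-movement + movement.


Total = 45.7 + 16.886 + 108.143 + 165.885 = 336.614 s

336.614 s


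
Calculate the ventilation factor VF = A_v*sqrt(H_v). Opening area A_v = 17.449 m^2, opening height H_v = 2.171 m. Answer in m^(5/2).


sqrt(H_v) = 1.4734
VF = 17.449 * 1.4734 = 25.710 m^(5/2)

25.710 m^(5/2)


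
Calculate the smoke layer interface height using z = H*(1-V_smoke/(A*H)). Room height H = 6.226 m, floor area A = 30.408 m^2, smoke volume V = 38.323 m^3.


V/(A*H) = 0.20242
1 - 0.20242 = 0.79758
z = 6.226 * 0.79758 = 4.9657 m

4.9657 m


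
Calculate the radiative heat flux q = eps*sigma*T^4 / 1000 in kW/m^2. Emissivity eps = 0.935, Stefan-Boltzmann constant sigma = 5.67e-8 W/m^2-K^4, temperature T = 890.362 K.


T^4 = 6.2844e+11
q = 0.935 * 5.67e-8 * 6.2844e+11 / 1000 = 33.317 kW/m^2

33.317 kW/m^2


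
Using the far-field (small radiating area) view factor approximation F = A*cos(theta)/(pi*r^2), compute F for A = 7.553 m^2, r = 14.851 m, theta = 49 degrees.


cos(49 deg) = 0.65606
pi*r^2 = 692.89
F = 7.553 * 0.65606 / 692.89 = 0.0071516

0.0071516


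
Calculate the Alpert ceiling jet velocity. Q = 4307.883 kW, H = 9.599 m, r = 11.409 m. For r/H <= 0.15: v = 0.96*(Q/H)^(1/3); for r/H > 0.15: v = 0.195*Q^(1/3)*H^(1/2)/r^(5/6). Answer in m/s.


r/H = 11.409 / 9.599 = 1.1886
r/H > 0.15, so v = 0.195*Q^(1/3)*H^(1/2)/r^(5/6)
Q^(1/3) = 16.271
H^(1/2) = 3.0982
r^(5/6) = 7.6040
v = 0.195 * 16.271 * 3.0982 / 7.6040 = 1.2928 m/s

1.2928 m/s


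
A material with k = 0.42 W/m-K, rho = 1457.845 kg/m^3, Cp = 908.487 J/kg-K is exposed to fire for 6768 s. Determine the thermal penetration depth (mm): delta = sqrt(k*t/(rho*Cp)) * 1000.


alpha = 0.42 / (1457.845 * 908.487) = 3.1712e-07 m^2/s
alpha * t = 0.0021462
delta = sqrt(0.0021462) * 1000 = 46.328 mm

46.328 mm


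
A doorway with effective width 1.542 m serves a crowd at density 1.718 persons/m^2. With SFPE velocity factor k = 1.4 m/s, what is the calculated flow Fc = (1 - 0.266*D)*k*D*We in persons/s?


1 - 0.266*D = 1 - 0.266*1.718 = 0.54301
Fs = 0.54301 * 1.4 * 1.718 = 1.3061 persons/(s*m)
Fc = 1.3061 * 1.542 = 2.0139 persons/s

2.0139 persons/s


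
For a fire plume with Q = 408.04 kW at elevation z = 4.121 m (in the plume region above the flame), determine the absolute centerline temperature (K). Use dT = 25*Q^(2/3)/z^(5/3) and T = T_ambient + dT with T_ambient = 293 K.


Q^(2/3) = 55.013
z^(5/3) = 10.593
dT = 25 * 55.013 / 10.593 = 129.84 K
T = 293 + 129.84 = 422.84 K

422.84 K


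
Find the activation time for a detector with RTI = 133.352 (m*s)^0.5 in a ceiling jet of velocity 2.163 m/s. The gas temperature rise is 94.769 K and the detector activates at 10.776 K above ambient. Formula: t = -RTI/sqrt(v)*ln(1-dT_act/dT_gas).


dT_act/dT_gas = 0.11371
ln(1 - 0.11371) = -0.12071
t = -133.352 / sqrt(2.163) * -0.12071 = 10.945 s

10.945 s


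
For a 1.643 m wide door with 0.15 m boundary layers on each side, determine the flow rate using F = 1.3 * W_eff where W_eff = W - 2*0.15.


W_eff = 1.643 - 0.30 = 1.343 m
F = 1.3 * 1.343 = 1.7459 persons/s

1.7459 persons/s


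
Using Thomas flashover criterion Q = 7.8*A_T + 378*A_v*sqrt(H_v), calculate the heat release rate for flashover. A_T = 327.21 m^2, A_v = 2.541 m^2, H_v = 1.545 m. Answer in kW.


7.8*A_T = 2552.238
sqrt(H_v) = 1.2430
378*A_v*sqrt(H_v) = 1193.9
Q = 2552.238 + 1193.9 = 3746.1 kW

3746.1 kW


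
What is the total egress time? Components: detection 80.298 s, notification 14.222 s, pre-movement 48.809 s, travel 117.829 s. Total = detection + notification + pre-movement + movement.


Total = 80.298 + 14.222 + 48.809 + 117.829 = 261.158 s

261.158 s


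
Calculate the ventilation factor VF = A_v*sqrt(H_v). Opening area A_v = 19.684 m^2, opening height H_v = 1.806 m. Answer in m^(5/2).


sqrt(H_v) = 1.3439
VF = 19.684 * 1.3439 = 26.453 m^(5/2)

26.453 m^(5/2)


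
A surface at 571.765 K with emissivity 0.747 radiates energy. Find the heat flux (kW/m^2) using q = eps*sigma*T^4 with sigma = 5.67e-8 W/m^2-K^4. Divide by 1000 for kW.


T^4 = 1.0687e+11
q = 0.747 * 5.67e-8 * 1.0687e+11 / 1000 = 4.5266 kW/m^2

4.5266 kW/m^2


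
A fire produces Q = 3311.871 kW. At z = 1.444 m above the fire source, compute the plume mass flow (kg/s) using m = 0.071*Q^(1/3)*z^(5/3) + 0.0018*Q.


Q^(1/3) = 14.906
z^(5/3) = 1.8448
First term = 0.071 * 14.906 * 1.8448 = 1.9524
Second term = 0.0018 * 3311.871 = 5.9614
m = 7.9137 kg/s

7.9137 kg/s


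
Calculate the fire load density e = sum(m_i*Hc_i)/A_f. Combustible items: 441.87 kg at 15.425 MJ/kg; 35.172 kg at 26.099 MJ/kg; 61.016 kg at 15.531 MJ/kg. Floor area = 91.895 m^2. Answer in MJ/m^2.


Total energy = 441.87*15.425 + 35.172*26.099 + 61.016*15.531
= 6815.845 + 917.9540 + 947.6395
= 8681.438 MJ
e = 8681.438 / 91.895 = 94.471 MJ/m^2

94.471 MJ/m^2


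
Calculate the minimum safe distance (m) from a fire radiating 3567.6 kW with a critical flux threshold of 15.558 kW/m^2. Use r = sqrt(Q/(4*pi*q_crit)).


4*pi*q_crit = 195.51
Q/(4*pi*q_crit) = 18.248
r = sqrt(18.248) = 4.2718 m

4.2718 m


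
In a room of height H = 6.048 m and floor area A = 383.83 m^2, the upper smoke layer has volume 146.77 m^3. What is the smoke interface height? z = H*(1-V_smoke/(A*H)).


V/(A*H) = 0.063225
1 - 0.063225 = 0.93678
z = 6.048 * 0.93678 = 5.6656 m

5.6656 m


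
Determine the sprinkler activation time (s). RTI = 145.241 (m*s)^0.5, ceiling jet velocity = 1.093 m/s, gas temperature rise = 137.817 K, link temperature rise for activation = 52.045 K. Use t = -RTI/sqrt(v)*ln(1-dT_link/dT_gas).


dT_link/dT_gas = 0.37764
ln(1 - 0.37764) = -0.47423
t = -145.241 / sqrt(1.093) * -0.47423 = 65.883 s

65.883 s


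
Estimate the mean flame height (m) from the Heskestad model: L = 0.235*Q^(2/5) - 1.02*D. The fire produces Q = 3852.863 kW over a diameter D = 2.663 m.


Q^(2/5) = 27.184
0.235 * Q^(2/5) = 6.3882
1.02 * D = 2.7163
L = 3.6720 m

3.6720 m


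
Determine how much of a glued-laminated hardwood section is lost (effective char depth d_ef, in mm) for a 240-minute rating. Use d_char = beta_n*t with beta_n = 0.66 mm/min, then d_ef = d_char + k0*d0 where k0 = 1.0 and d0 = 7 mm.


d_char = 0.66 * 240 = 158.4 mm
d_ef = 158.4 + 1.0*7 = 165.4 mm

165.4 mm


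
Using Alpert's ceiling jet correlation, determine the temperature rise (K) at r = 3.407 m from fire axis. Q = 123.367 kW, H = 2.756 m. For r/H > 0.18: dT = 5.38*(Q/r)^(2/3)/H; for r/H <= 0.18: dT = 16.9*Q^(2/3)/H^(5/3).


r/H = 3.407 / 2.756 = 1.2362
r/H > 0.18, so dT = 5.38*(Q/r)^(2/3)/H
Q/r = 36.210
(Q/r)^(2/3) = 10.945
dT = 5.38 * 10.945 / 2.756 = 21.366 K

21.366 K


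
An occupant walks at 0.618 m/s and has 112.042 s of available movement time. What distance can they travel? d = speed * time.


d = 0.618 * 112.042 = 69.242 m

69.242 m


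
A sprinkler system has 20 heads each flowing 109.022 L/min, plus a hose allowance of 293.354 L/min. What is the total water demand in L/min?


Sprinkler demand = 20 * 109.022 = 2180.44 L/min
Total = 2180.44 + 293.354 = 2473.794 L/min

2473.794 L/min


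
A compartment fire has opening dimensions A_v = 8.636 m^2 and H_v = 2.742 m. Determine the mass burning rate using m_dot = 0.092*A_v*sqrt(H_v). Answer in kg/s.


sqrt(H_v) = 1.6559
m_dot = 0.092 * 8.636 * 1.6559 = 1.3156 kg/s

1.3156 kg/s


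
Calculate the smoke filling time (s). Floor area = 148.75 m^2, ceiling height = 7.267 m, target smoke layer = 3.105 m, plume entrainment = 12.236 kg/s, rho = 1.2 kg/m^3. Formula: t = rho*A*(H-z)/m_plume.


H - z = 4.162 m
t = 1.2 * 148.75 * 4.162 / 12.236 = 60.716 s

60.716 s


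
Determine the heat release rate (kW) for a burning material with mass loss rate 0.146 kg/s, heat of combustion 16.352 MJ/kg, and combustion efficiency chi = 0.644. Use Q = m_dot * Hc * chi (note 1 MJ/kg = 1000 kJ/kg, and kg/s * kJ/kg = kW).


Hc = 16.352 MJ/kg = 16.352 * 1000 kJ/kg = 16352 kJ/kg
Q = 0.146 kg/s * 16352 kJ/kg * 0.644 = 1537.5 kW

1537.5 kW


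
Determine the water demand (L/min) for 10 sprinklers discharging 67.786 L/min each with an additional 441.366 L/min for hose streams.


Sprinkler demand = 10 * 67.786 = 677.86 L/min
Total = 677.86 + 441.366 = 1119.226 L/min

1119.226 L/min


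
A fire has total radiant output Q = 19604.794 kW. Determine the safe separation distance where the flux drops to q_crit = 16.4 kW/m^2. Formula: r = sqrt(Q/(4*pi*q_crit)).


4*pi*q_crit = 206.09
Q/(4*pi*q_crit) = 95.128
r = sqrt(95.128) = 9.7534 m

9.7534 m


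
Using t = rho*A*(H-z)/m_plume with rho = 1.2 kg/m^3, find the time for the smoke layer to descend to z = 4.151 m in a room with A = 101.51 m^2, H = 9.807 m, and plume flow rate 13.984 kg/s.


H - z = 5.656 m
t = 1.2 * 101.51 * 5.656 / 13.984 = 49.268 s

49.268 s


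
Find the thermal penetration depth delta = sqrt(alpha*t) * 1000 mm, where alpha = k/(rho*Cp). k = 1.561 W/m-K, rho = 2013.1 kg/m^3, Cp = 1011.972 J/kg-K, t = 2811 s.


alpha = 1.561 / (2013.1 * 1011.972) = 7.6625e-07 m^2/s
alpha * t = 0.0021539
delta = sqrt(0.0021539) * 1000 = 46.410 mm

46.410 mm


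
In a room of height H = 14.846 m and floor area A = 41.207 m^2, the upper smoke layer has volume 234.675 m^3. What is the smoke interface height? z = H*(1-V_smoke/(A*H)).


V/(A*H) = 0.38361
1 - 0.38361 = 0.61639
z = 14.846 * 0.61639 = 9.1510 m

9.1510 m


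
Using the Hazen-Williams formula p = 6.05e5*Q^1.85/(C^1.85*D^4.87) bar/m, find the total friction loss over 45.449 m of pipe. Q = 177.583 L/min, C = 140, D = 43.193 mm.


Q^1.85 = 14501
C^1.85 = 9339.8
D^4.87 = 9.2143e+07
p/m = 0.010194 bar/m
p_total = 0.010194 * 45.449 = 0.46331 bar

0.46331 bar


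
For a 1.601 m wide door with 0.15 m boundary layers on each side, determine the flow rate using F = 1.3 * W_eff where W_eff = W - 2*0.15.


W_eff = 1.601 - 0.30 = 1.301 m
F = 1.3 * 1.301 = 1.6913 persons/s

1.6913 persons/s


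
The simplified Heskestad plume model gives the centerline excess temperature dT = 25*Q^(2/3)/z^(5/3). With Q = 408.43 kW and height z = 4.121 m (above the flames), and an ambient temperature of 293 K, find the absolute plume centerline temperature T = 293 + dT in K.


Q^(2/3) = 55.048
z^(5/3) = 10.593
dT = 25 * 55.048 / 10.593 = 129.92 K
T = 293 + 129.92 = 422.92 K

422.92 K


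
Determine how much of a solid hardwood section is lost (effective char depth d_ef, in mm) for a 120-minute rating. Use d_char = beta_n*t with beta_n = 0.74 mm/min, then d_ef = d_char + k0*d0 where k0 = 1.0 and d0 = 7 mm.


d_char = 0.74 * 120 = 88.8 mm
d_ef = 88.8 + 1.0*7 = 95.8 mm

95.8 mm


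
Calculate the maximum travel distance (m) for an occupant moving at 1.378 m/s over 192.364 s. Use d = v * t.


d = 1.378 * 192.364 = 265.08 m

265.08 m


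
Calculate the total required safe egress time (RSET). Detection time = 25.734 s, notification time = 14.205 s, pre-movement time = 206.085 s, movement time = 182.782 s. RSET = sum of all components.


Total = 25.734 + 14.205 + 206.085 + 182.782 = 428.806 s

428.806 s


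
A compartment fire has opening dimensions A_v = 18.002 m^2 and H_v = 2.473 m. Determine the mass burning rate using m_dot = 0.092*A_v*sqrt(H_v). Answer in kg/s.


sqrt(H_v) = 1.5726
m_dot = 0.092 * 18.002 * 1.5726 = 2.6045 kg/s

2.6045 kg/s


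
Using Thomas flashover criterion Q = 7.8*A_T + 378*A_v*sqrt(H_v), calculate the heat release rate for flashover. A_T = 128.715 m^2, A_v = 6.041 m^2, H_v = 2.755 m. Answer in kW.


7.8*A_T = 1003.977
sqrt(H_v) = 1.6598
378*A_v*sqrt(H_v) = 3790.2
Q = 1003.977 + 3790.2 = 4794.2 kW

4794.2 kW


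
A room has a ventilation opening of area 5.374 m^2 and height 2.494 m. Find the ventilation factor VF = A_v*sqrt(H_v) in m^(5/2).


sqrt(H_v) = 1.5792
VF = 5.374 * 1.5792 = 8.4868 m^(5/2)

8.4868 m^(5/2)


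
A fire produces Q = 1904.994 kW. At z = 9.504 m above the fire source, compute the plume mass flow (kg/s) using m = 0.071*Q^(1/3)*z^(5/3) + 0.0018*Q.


Q^(1/3) = 12.396
z^(5/3) = 42.643
First term = 0.071 * 12.396 * 42.643 = 37.532
Second term = 0.0018 * 1904.994 = 3.4290
m = 40.961 kg/s

40.961 kg/s


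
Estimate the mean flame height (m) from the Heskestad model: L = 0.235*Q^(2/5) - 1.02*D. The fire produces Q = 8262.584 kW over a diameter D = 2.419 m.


Q^(2/5) = 36.885
0.235 * Q^(2/5) = 8.6679
1.02 * D = 2.4674
L = 6.2005 m

6.2005 m


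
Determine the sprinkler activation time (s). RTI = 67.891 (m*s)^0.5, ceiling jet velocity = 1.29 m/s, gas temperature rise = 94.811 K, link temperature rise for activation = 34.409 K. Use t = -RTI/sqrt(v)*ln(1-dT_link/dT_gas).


dT_link/dT_gas = 0.36292
ln(1 - 0.36292) = -0.45086
t = -67.891 / sqrt(1.29) * -0.45086 = 26.950 s

26.950 s


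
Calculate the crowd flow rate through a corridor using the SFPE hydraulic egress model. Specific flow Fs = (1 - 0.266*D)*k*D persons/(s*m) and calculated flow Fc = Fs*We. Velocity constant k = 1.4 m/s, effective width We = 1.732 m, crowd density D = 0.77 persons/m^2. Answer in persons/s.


1 - 0.266*D = 1 - 0.266*0.77 = 0.79518
Fs = 0.79518 * 1.4 * 0.77 = 0.85720 persons/(s*m)
Fc = 0.85720 * 1.732 = 1.4847 persons/s

1.4847 persons/s


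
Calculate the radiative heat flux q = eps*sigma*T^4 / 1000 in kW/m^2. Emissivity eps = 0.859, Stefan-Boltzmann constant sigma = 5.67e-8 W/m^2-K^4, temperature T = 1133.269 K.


T^4 = 1.6494e+12
q = 0.859 * 5.67e-8 * 1.6494e+12 / 1000 = 80.336 kW/m^2

80.336 kW/m^2


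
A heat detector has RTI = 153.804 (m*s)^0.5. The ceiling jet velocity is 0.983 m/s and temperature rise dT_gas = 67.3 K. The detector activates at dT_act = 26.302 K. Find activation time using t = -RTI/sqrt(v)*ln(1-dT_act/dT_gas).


dT_act/dT_gas = 0.39082
ln(1 - 0.39082) = -0.49564
t = -153.804 / sqrt(0.983) * -0.49564 = 76.887 s

76.887 s


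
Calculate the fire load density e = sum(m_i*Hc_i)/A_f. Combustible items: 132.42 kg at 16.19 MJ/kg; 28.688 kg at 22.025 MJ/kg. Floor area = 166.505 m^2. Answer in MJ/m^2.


Total energy = 132.42*16.19 + 28.688*22.025
= 2143.880 + 631.8532
= 2775.733 MJ
e = 2775.733 / 166.505 = 16.671 MJ/m^2

16.671 MJ/m^2


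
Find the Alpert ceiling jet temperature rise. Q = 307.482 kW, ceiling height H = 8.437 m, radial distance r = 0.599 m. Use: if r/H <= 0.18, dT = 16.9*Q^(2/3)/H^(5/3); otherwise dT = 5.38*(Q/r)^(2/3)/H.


r/H = 0.599 / 8.437 = 0.070997
r/H <= 0.18, so dT = 16.9*Q^(2/3)/H^(5/3)
Q^(2/3) = 45.556
H^(5/3) = 34.966
dT = 16.9 * 45.556 / 34.966 = 22.018 K

22.018 K


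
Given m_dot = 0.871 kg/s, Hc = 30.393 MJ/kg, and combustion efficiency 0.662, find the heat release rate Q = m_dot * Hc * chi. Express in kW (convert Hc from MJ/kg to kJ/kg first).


Hc = 30.393 MJ/kg = 30.393 * 1000 kJ/kg = 30393 kJ/kg
Q = 0.871 kg/s * 30393 kJ/kg * 0.662 = 17525 kW

17525 kW


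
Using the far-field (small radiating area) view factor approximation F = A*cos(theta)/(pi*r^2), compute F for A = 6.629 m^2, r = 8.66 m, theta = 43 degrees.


cos(43 deg) = 0.73135
pi*r^2 = 235.61
F = 6.629 * 0.73135 / 235.61 = 0.020577

0.020577


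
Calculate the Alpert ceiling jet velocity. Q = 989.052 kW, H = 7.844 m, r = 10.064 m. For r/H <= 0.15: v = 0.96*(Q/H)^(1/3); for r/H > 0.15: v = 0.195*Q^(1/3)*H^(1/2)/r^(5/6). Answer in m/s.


r/H = 10.064 / 7.844 = 1.2830
r/H > 0.15, so v = 0.195*Q^(1/3)*H^(1/2)/r^(5/6)
Q^(1/3) = 9.9634
H^(1/2) = 2.8007
r^(5/6) = 6.8492
v = 0.195 * 9.9634 * 2.8007 / 6.8492 = 0.79445 m/s

0.79445 m/s


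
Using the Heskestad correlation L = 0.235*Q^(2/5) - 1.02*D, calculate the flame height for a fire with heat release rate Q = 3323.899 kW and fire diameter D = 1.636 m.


Q^(2/5) = 25.625
0.235 * Q^(2/5) = 6.0218
1.02 * D = 1.6687
L = 4.3531 m

4.3531 m


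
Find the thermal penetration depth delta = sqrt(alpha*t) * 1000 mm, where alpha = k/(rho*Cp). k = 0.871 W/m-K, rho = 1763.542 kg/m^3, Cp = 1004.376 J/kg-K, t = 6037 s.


alpha = 0.871 / (1763.542 * 1004.376) = 4.9174e-07 m^2/s
alpha * t = 0.0029686
delta = sqrt(0.0029686) * 1000 = 54.485 mm

54.485 mm


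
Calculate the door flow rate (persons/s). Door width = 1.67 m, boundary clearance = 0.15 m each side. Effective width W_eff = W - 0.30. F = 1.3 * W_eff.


W_eff = 1.67 - 0.30 = 1.37 m
F = 1.3 * 1.37 = 1.781 persons/s

1.781 persons/s


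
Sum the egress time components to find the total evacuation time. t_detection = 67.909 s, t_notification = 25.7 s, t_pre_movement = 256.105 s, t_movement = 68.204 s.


Total = 67.909 + 25.7 + 256.105 + 68.204 = 417.918 s

417.918 s


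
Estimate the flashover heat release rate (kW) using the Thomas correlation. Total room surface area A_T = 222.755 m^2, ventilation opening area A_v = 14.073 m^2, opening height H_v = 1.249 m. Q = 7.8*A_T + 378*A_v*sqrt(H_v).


7.8*A_T = 1737.489
sqrt(H_v) = 1.1176
378*A_v*sqrt(H_v) = 5945.1
Q = 1737.489 + 5945.1 = 7682.6 kW

7682.6 kW


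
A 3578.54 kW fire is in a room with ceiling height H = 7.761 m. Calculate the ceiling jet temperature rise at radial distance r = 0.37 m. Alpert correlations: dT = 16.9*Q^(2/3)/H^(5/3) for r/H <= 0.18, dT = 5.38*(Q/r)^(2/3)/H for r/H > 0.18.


r/H = 0.37 / 7.761 = 0.047674
r/H <= 0.18, so dT = 16.9*Q^(2/3)/H^(5/3)
Q^(2/3) = 233.96
H^(5/3) = 30.423
dT = 16.9 * 233.96 / 30.423 = 129.97 K

129.97 K


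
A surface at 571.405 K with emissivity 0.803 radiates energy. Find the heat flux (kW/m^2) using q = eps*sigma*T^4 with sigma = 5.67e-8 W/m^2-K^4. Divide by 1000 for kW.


T^4 = 1.0660e+11
q = 0.803 * 5.67e-8 * 1.0660e+11 / 1000 = 4.8537 kW/m^2

4.8537 kW/m^2


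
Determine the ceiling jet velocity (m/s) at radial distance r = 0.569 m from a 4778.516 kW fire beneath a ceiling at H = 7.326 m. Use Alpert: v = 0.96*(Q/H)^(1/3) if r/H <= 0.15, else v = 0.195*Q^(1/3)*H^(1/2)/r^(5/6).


r/H = 0.569 / 7.326 = 0.077669
r/H <= 0.15, so v = 0.96*(Q/H)^(1/3)
Q/H = 652.27
(Q/H)^(1/3) = 8.6725
v = 0.96 * 8.6725 = 8.3256 m/s

8.3256 m/s


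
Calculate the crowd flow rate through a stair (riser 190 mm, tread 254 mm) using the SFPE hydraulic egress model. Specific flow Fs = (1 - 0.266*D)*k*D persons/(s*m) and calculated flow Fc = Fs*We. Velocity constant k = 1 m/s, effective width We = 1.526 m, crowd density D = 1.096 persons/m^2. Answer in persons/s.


1 - 0.266*D = 1 - 0.266*1.096 = 0.70846
Fs = 0.70846 * 1 * 1.096 = 0.77648 persons/(s*m)
Fc = 0.77648 * 1.526 = 1.1849 persons/s

1.1849 persons/s


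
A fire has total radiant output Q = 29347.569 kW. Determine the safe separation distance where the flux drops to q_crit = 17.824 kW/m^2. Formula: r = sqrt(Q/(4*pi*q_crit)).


4*pi*q_crit = 223.98
Q/(4*pi*q_crit) = 131.03
r = sqrt(131.03) = 11.447 m

11.447 m


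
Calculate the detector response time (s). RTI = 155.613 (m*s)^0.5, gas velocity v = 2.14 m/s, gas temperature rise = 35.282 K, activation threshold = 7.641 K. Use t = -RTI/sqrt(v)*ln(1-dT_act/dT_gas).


dT_act/dT_gas = 0.21657
ln(1 - 0.21657) = -0.24407
t = -155.613 / sqrt(2.14) * -0.24407 = 25.963 s

25.963 s


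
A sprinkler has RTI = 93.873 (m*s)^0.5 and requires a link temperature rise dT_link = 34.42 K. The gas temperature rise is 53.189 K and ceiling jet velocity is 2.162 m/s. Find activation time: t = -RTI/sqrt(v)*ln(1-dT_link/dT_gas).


dT_link/dT_gas = 0.64713
ln(1 - 0.64713) = -1.0416
t = -93.873 / sqrt(2.162) * -1.0416 = 66.502 s

66.502 s


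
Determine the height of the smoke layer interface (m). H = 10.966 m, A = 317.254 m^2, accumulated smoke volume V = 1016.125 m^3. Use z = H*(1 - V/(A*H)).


V/(A*H) = 0.29207
1 - 0.29207 = 0.70793
z = 10.966 * 0.70793 = 7.7631 m

7.7631 m


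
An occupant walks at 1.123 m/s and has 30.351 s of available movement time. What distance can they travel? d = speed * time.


d = 1.123 * 30.351 = 34.084 m

34.084 m


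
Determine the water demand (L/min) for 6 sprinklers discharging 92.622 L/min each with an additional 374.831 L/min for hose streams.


Sprinkler demand = 6 * 92.622 = 555.732 L/min
Total = 555.732 + 374.831 = 930.563 L/min

930.563 L/min


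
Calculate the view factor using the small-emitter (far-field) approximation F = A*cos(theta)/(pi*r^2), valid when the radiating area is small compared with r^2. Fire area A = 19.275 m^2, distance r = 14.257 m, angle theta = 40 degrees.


cos(40 deg) = 0.76604
pi*r^2 = 638.57
F = 19.275 * 0.76604 / 638.57 = 0.023123

0.023123


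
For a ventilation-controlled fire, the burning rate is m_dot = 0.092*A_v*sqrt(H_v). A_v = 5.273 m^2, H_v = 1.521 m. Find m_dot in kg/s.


sqrt(H_v) = 1.2333
m_dot = 0.092 * 5.273 * 1.2333 = 0.59829 kg/s

0.59829 kg/s


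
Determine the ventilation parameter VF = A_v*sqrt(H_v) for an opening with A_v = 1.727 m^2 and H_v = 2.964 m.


sqrt(H_v) = 1.7216
VF = 1.727 * 1.7216 = 2.9733 m^(5/2)

2.9733 m^(5/2)


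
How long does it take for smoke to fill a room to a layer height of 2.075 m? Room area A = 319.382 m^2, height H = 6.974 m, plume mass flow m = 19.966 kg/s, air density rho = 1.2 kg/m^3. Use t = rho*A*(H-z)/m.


H - z = 4.899 m
t = 1.2 * 319.382 * 4.899 / 19.966 = 94.039 s

94.039 s


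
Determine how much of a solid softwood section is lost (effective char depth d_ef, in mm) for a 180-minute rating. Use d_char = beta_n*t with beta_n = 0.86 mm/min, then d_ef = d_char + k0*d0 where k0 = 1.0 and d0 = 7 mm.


d_char = 0.86 * 180 = 154.8 mm
d_ef = 154.8 + 1.0*7 = 161.8 mm

161.8 mm


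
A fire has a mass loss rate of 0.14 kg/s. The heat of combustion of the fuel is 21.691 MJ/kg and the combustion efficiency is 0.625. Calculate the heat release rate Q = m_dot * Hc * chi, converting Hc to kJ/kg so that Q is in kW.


Hc = 21.691 MJ/kg = 21.691 * 1000 kJ/kg = 21691 kJ/kg
Q = 0.14 kg/s * 21691 kJ/kg * 0.625 = 1898.0 kW

1898.0 kW


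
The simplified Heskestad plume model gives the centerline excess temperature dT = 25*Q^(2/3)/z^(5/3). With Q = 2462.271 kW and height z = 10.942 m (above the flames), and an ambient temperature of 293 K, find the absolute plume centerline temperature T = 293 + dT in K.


Q^(2/3) = 182.34
z^(5/3) = 53.930
dT = 25 * 182.34 / 53.930 = 84.528 K
T = 293 + 84.528 = 377.53 K

377.53 K


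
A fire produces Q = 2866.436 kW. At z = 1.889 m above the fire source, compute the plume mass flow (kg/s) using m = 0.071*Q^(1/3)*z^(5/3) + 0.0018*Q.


Q^(1/3) = 14.205
z^(5/3) = 2.8866
First term = 0.071 * 14.205 * 2.8866 = 2.9113
Second term = 0.0018 * 2866.436 = 5.1596
m = 8.0709 kg/s

8.0709 kg/s


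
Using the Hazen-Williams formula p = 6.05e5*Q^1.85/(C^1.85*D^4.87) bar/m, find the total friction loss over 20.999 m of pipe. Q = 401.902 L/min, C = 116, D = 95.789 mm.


Q^1.85 = 65709
C^1.85 = 6595.5
D^4.87 = 4.4566e+09
p/m = 0.0013525 bar/m
p_total = 0.0013525 * 20.999 = 0.028400 bar

0.028400 bar


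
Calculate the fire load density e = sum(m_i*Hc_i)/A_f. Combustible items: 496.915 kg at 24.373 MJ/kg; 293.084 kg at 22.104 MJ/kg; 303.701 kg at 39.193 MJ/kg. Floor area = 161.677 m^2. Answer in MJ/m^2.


Total energy = 496.915*24.373 + 293.084*22.104 + 303.701*39.193
= 12111.31 + 6478.329 + 11902.95
= 30492.59 MJ
e = 30492.59 / 161.677 = 188.60 MJ/m^2

188.60 MJ/m^2


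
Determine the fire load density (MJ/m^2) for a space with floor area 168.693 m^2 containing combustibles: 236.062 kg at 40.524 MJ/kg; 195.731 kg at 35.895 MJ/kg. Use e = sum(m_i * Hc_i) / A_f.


Total energy = 236.062*40.524 + 195.731*35.895
= 9566.176 + 7025.764
= 16591.94 MJ
e = 16591.94 / 168.693 = 98.356 MJ/m^2

98.356 MJ/m^2


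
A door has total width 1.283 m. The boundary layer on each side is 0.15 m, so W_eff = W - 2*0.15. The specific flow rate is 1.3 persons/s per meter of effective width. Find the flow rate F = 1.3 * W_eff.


W_eff = 1.283 - 0.30 = 0.983 m
F = 1.3 * 0.983 = 1.2779 persons/s

1.2779 persons/s


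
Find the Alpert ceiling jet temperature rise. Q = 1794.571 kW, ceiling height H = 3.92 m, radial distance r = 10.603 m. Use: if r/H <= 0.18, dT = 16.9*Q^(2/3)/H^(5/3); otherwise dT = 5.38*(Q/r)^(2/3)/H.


r/H = 10.603 / 3.92 = 2.7048
r/H > 0.18, so dT = 5.38*(Q/r)^(2/3)/H
Q/r = 169.25
(Q/r)^(2/3) = 30.598
dT = 5.38 * 30.598 / 3.92 = 41.994 K

41.994 K


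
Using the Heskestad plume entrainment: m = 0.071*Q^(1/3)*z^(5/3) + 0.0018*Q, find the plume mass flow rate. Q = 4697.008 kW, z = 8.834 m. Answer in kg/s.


Q^(1/3) = 16.747
z^(5/3) = 37.751
First term = 0.071 * 16.747 * 37.751 = 44.888
Second term = 0.0018 * 4697.008 = 8.4546
m = 53.342 kg/s

53.342 kg/s


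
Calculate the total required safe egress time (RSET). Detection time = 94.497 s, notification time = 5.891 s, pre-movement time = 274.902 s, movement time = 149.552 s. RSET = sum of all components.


Total = 94.497 + 5.891 + 274.902 + 149.552 = 524.842 s

524.842 s


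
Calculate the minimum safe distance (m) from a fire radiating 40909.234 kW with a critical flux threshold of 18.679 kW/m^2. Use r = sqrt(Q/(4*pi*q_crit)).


4*pi*q_crit = 234.73
Q/(4*pi*q_crit) = 174.28
r = sqrt(174.28) = 13.202 m

13.202 m


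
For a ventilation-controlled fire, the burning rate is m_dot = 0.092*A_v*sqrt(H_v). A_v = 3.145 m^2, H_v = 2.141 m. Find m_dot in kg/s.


sqrt(H_v) = 1.4632
m_dot = 0.092 * 3.145 * 1.4632 = 0.42337 kg/s

0.42337 kg/s


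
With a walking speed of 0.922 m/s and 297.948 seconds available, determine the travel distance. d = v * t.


d = 0.922 * 297.948 = 274.71 m

274.71 m


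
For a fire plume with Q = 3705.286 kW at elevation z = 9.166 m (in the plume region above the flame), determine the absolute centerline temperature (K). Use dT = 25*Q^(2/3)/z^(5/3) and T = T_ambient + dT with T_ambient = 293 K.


Q^(2/3) = 239.45
z^(5/3) = 40.145
dT = 25 * 239.45 / 40.145 = 149.12 K
T = 293 + 149.12 = 442.12 K

442.12 K


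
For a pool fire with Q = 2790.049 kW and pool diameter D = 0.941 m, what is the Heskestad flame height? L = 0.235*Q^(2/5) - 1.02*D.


Q^(2/5) = 23.892
0.235 * Q^(2/5) = 5.6145
1.02 * D = 0.95982
L = 4.6547 m

4.6547 m


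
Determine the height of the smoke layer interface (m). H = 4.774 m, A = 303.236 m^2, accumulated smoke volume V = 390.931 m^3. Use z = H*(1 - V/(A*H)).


V/(A*H) = 0.27005
1 - 0.27005 = 0.72995
z = 4.774 * 0.72995 = 3.4848 m

3.4848 m


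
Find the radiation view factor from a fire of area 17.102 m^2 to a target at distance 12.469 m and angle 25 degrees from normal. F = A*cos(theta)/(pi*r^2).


cos(25 deg) = 0.90631
pi*r^2 = 488.44
F = 17.102 * 0.90631 / 488.44 = 0.031733

0.031733


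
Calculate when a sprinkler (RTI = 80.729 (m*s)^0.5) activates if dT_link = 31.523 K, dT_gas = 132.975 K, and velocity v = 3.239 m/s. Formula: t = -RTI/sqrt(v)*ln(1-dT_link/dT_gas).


dT_link/dT_gas = 0.23706
ln(1 - 0.23706) = -0.27058
t = -80.729 / sqrt(3.239) * -0.27058 = 12.137 s

12.137 s


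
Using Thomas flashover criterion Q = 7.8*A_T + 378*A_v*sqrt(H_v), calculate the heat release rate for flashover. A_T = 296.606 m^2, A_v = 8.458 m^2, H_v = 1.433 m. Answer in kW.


7.8*A_T = 2313.5
sqrt(H_v) = 1.1971
378*A_v*sqrt(H_v) = 3827.2
Q = 2313.5 + 3827.2 = 6140.7 kW

6140.7 kW


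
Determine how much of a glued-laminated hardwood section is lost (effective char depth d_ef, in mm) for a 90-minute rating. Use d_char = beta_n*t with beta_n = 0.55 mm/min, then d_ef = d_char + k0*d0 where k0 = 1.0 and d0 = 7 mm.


d_char = 0.55 * 90 = 49.5 mm
d_ef = 49.5 + 1.0*7 = 56.5 mm

56.5 mm


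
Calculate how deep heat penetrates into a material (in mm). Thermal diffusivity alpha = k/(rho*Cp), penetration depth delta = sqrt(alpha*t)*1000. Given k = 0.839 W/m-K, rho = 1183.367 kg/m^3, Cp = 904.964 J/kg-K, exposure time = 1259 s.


alpha = 0.839 / (1183.367 * 904.964) = 7.8345e-07 m^2/s
alpha * t = 0.00098636
delta = sqrt(0.00098636) * 1000 = 31.406 mm

31.406 mm


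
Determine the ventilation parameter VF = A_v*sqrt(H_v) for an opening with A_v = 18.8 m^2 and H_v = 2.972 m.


sqrt(H_v) = 1.7239
VF = 18.8 * 1.7239 = 32.410 m^(5/2)

32.410 m^(5/2)


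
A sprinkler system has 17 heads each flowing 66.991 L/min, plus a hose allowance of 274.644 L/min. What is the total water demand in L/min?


Sprinkler demand = 17 * 66.991 = 1138.847 L/min
Total = 1138.847 + 274.644 = 1413.491 L/min

1413.491 L/min
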